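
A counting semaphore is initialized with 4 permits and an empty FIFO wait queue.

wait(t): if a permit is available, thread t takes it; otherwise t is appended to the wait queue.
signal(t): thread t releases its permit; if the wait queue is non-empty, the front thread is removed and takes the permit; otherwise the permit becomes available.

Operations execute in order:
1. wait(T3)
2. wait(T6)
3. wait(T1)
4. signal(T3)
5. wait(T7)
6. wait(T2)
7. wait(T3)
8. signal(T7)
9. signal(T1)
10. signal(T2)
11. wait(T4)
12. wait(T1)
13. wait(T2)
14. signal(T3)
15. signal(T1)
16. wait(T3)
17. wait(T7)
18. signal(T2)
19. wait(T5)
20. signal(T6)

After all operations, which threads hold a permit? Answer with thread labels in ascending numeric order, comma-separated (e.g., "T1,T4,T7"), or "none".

Answer: T3,T4,T5,T7

Derivation:
Step 1: wait(T3) -> count=3 queue=[] holders={T3}
Step 2: wait(T6) -> count=2 queue=[] holders={T3,T6}
Step 3: wait(T1) -> count=1 queue=[] holders={T1,T3,T6}
Step 4: signal(T3) -> count=2 queue=[] holders={T1,T6}
Step 5: wait(T7) -> count=1 queue=[] holders={T1,T6,T7}
Step 6: wait(T2) -> count=0 queue=[] holders={T1,T2,T6,T7}
Step 7: wait(T3) -> count=0 queue=[T3] holders={T1,T2,T6,T7}
Step 8: signal(T7) -> count=0 queue=[] holders={T1,T2,T3,T6}
Step 9: signal(T1) -> count=1 queue=[] holders={T2,T3,T6}
Step 10: signal(T2) -> count=2 queue=[] holders={T3,T6}
Step 11: wait(T4) -> count=1 queue=[] holders={T3,T4,T6}
Step 12: wait(T1) -> count=0 queue=[] holders={T1,T3,T4,T6}
Step 13: wait(T2) -> count=0 queue=[T2] holders={T1,T3,T4,T6}
Step 14: signal(T3) -> count=0 queue=[] holders={T1,T2,T4,T6}
Step 15: signal(T1) -> count=1 queue=[] holders={T2,T4,T6}
Step 16: wait(T3) -> count=0 queue=[] holders={T2,T3,T4,T6}
Step 17: wait(T7) -> count=0 queue=[T7] holders={T2,T3,T4,T6}
Step 18: signal(T2) -> count=0 queue=[] holders={T3,T4,T6,T7}
Step 19: wait(T5) -> count=0 queue=[T5] holders={T3,T4,T6,T7}
Step 20: signal(T6) -> count=0 queue=[] holders={T3,T4,T5,T7}
Final holders: T3,T4,T5,T7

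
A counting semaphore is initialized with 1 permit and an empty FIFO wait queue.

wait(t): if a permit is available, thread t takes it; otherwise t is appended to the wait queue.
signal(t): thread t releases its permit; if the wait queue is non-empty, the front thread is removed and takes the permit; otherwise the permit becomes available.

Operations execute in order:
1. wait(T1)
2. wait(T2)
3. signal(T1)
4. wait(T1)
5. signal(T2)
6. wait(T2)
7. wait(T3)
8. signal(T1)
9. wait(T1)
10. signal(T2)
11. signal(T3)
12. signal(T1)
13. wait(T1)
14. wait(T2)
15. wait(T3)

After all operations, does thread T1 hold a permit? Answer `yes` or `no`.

Answer: yes

Derivation:
Step 1: wait(T1) -> count=0 queue=[] holders={T1}
Step 2: wait(T2) -> count=0 queue=[T2] holders={T1}
Step 3: signal(T1) -> count=0 queue=[] holders={T2}
Step 4: wait(T1) -> count=0 queue=[T1] holders={T2}
Step 5: signal(T2) -> count=0 queue=[] holders={T1}
Step 6: wait(T2) -> count=0 queue=[T2] holders={T1}
Step 7: wait(T3) -> count=0 queue=[T2,T3] holders={T1}
Step 8: signal(T1) -> count=0 queue=[T3] holders={T2}
Step 9: wait(T1) -> count=0 queue=[T3,T1] holders={T2}
Step 10: signal(T2) -> count=0 queue=[T1] holders={T3}
Step 11: signal(T3) -> count=0 queue=[] holders={T1}
Step 12: signal(T1) -> count=1 queue=[] holders={none}
Step 13: wait(T1) -> count=0 queue=[] holders={T1}
Step 14: wait(T2) -> count=0 queue=[T2] holders={T1}
Step 15: wait(T3) -> count=0 queue=[T2,T3] holders={T1}
Final holders: {T1} -> T1 in holders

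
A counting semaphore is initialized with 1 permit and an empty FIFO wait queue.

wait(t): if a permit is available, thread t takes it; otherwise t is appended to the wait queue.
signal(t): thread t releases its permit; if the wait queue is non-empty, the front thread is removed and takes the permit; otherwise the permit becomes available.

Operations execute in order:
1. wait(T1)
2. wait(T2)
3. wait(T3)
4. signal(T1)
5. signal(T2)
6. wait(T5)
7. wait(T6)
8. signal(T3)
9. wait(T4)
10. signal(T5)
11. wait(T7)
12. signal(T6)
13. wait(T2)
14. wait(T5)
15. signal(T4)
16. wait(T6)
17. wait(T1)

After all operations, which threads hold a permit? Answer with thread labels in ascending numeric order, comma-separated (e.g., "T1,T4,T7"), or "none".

Answer: T7

Derivation:
Step 1: wait(T1) -> count=0 queue=[] holders={T1}
Step 2: wait(T2) -> count=0 queue=[T2] holders={T1}
Step 3: wait(T3) -> count=0 queue=[T2,T3] holders={T1}
Step 4: signal(T1) -> count=0 queue=[T3] holders={T2}
Step 5: signal(T2) -> count=0 queue=[] holders={T3}
Step 6: wait(T5) -> count=0 queue=[T5] holders={T3}
Step 7: wait(T6) -> count=0 queue=[T5,T6] holders={T3}
Step 8: signal(T3) -> count=0 queue=[T6] holders={T5}
Step 9: wait(T4) -> count=0 queue=[T6,T4] holders={T5}
Step 10: signal(T5) -> count=0 queue=[T4] holders={T6}
Step 11: wait(T7) -> count=0 queue=[T4,T7] holders={T6}
Step 12: signal(T6) -> count=0 queue=[T7] holders={T4}
Step 13: wait(T2) -> count=0 queue=[T7,T2] holders={T4}
Step 14: wait(T5) -> count=0 queue=[T7,T2,T5] holders={T4}
Step 15: signal(T4) -> count=0 queue=[T2,T5] holders={T7}
Step 16: wait(T6) -> count=0 queue=[T2,T5,T6] holders={T7}
Step 17: wait(T1) -> count=0 queue=[T2,T5,T6,T1] holders={T7}
Final holders: T7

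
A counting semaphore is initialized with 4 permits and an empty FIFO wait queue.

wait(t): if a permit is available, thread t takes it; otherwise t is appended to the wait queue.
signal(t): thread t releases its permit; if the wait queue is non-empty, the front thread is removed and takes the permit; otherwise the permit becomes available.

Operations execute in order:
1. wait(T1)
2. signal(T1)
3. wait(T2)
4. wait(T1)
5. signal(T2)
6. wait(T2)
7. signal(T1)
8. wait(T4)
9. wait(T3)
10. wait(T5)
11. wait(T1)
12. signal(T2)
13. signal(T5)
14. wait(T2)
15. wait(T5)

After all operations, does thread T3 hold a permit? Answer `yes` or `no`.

Answer: yes

Derivation:
Step 1: wait(T1) -> count=3 queue=[] holders={T1}
Step 2: signal(T1) -> count=4 queue=[] holders={none}
Step 3: wait(T2) -> count=3 queue=[] holders={T2}
Step 4: wait(T1) -> count=2 queue=[] holders={T1,T2}
Step 5: signal(T2) -> count=3 queue=[] holders={T1}
Step 6: wait(T2) -> count=2 queue=[] holders={T1,T2}
Step 7: signal(T1) -> count=3 queue=[] holders={T2}
Step 8: wait(T4) -> count=2 queue=[] holders={T2,T4}
Step 9: wait(T3) -> count=1 queue=[] holders={T2,T3,T4}
Step 10: wait(T5) -> count=0 queue=[] holders={T2,T3,T4,T5}
Step 11: wait(T1) -> count=0 queue=[T1] holders={T2,T3,T4,T5}
Step 12: signal(T2) -> count=0 queue=[] holders={T1,T3,T4,T5}
Step 13: signal(T5) -> count=1 queue=[] holders={T1,T3,T4}
Step 14: wait(T2) -> count=0 queue=[] holders={T1,T2,T3,T4}
Step 15: wait(T5) -> count=0 queue=[T5] holders={T1,T2,T3,T4}
Final holders: {T1,T2,T3,T4} -> T3 in holders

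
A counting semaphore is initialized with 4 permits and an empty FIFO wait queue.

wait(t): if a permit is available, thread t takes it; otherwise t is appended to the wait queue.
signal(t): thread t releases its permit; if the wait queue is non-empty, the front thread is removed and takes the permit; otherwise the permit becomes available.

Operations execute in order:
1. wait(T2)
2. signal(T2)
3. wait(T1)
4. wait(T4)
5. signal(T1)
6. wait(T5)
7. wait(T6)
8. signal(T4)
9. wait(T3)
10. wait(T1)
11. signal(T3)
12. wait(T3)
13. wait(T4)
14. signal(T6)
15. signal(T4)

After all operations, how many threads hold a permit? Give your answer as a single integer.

Answer: 3

Derivation:
Step 1: wait(T2) -> count=3 queue=[] holders={T2}
Step 2: signal(T2) -> count=4 queue=[] holders={none}
Step 3: wait(T1) -> count=3 queue=[] holders={T1}
Step 4: wait(T4) -> count=2 queue=[] holders={T1,T4}
Step 5: signal(T1) -> count=3 queue=[] holders={T4}
Step 6: wait(T5) -> count=2 queue=[] holders={T4,T5}
Step 7: wait(T6) -> count=1 queue=[] holders={T4,T5,T6}
Step 8: signal(T4) -> count=2 queue=[] holders={T5,T6}
Step 9: wait(T3) -> count=1 queue=[] holders={T3,T5,T6}
Step 10: wait(T1) -> count=0 queue=[] holders={T1,T3,T5,T6}
Step 11: signal(T3) -> count=1 queue=[] holders={T1,T5,T6}
Step 12: wait(T3) -> count=0 queue=[] holders={T1,T3,T5,T6}
Step 13: wait(T4) -> count=0 queue=[T4] holders={T1,T3,T5,T6}
Step 14: signal(T6) -> count=0 queue=[] holders={T1,T3,T4,T5}
Step 15: signal(T4) -> count=1 queue=[] holders={T1,T3,T5}
Final holders: {T1,T3,T5} -> 3 thread(s)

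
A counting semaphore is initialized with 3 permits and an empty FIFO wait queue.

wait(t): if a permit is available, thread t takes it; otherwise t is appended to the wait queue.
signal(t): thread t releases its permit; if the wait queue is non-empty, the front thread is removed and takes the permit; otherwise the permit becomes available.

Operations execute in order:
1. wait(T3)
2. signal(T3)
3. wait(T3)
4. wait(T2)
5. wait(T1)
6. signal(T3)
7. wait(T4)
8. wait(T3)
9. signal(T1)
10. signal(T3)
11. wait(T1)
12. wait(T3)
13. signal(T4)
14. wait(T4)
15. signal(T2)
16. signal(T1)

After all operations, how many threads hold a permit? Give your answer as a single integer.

Answer: 2

Derivation:
Step 1: wait(T3) -> count=2 queue=[] holders={T3}
Step 2: signal(T3) -> count=3 queue=[] holders={none}
Step 3: wait(T3) -> count=2 queue=[] holders={T3}
Step 4: wait(T2) -> count=1 queue=[] holders={T2,T3}
Step 5: wait(T1) -> count=0 queue=[] holders={T1,T2,T3}
Step 6: signal(T3) -> count=1 queue=[] holders={T1,T2}
Step 7: wait(T4) -> count=0 queue=[] holders={T1,T2,T4}
Step 8: wait(T3) -> count=0 queue=[T3] holders={T1,T2,T4}
Step 9: signal(T1) -> count=0 queue=[] holders={T2,T3,T4}
Step 10: signal(T3) -> count=1 queue=[] holders={T2,T4}
Step 11: wait(T1) -> count=0 queue=[] holders={T1,T2,T4}
Step 12: wait(T3) -> count=0 queue=[T3] holders={T1,T2,T4}
Step 13: signal(T4) -> count=0 queue=[] holders={T1,T2,T3}
Step 14: wait(T4) -> count=0 queue=[T4] holders={T1,T2,T3}
Step 15: signal(T2) -> count=0 queue=[] holders={T1,T3,T4}
Step 16: signal(T1) -> count=1 queue=[] holders={T3,T4}
Final holders: {T3,T4} -> 2 thread(s)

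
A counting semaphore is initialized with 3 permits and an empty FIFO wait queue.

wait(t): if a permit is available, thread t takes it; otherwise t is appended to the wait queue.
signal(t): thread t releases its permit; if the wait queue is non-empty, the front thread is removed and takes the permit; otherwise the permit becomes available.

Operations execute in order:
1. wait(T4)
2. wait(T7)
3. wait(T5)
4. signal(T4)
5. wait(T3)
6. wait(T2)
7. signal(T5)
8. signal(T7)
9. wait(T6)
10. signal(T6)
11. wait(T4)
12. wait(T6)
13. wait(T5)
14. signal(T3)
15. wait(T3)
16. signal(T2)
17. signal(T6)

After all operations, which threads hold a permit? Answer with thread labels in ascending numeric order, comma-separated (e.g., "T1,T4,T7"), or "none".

Answer: T3,T4,T5

Derivation:
Step 1: wait(T4) -> count=2 queue=[] holders={T4}
Step 2: wait(T7) -> count=1 queue=[] holders={T4,T7}
Step 3: wait(T5) -> count=0 queue=[] holders={T4,T5,T7}
Step 4: signal(T4) -> count=1 queue=[] holders={T5,T7}
Step 5: wait(T3) -> count=0 queue=[] holders={T3,T5,T7}
Step 6: wait(T2) -> count=0 queue=[T2] holders={T3,T5,T7}
Step 7: signal(T5) -> count=0 queue=[] holders={T2,T3,T7}
Step 8: signal(T7) -> count=1 queue=[] holders={T2,T3}
Step 9: wait(T6) -> count=0 queue=[] holders={T2,T3,T6}
Step 10: signal(T6) -> count=1 queue=[] holders={T2,T3}
Step 11: wait(T4) -> count=0 queue=[] holders={T2,T3,T4}
Step 12: wait(T6) -> count=0 queue=[T6] holders={T2,T3,T4}
Step 13: wait(T5) -> count=0 queue=[T6,T5] holders={T2,T3,T4}
Step 14: signal(T3) -> count=0 queue=[T5] holders={T2,T4,T6}
Step 15: wait(T3) -> count=0 queue=[T5,T3] holders={T2,T4,T6}
Step 16: signal(T2) -> count=0 queue=[T3] holders={T4,T5,T6}
Step 17: signal(T6) -> count=0 queue=[] holders={T3,T4,T5}
Final holders: T3,T4,T5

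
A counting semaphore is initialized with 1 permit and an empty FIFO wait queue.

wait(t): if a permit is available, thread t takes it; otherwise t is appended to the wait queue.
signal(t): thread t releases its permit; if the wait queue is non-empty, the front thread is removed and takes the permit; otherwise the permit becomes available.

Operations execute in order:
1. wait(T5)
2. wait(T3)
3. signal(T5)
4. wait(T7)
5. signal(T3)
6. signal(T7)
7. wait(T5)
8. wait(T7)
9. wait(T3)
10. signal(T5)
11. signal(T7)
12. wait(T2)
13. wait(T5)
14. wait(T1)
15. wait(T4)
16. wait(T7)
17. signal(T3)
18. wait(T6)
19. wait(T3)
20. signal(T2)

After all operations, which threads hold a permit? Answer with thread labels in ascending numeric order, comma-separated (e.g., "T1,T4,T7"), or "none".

Step 1: wait(T5) -> count=0 queue=[] holders={T5}
Step 2: wait(T3) -> count=0 queue=[T3] holders={T5}
Step 3: signal(T5) -> count=0 queue=[] holders={T3}
Step 4: wait(T7) -> count=0 queue=[T7] holders={T3}
Step 5: signal(T3) -> count=0 queue=[] holders={T7}
Step 6: signal(T7) -> count=1 queue=[] holders={none}
Step 7: wait(T5) -> count=0 queue=[] holders={T5}
Step 8: wait(T7) -> count=0 queue=[T7] holders={T5}
Step 9: wait(T3) -> count=0 queue=[T7,T3] holders={T5}
Step 10: signal(T5) -> count=0 queue=[T3] holders={T7}
Step 11: signal(T7) -> count=0 queue=[] holders={T3}
Step 12: wait(T2) -> count=0 queue=[T2] holders={T3}
Step 13: wait(T5) -> count=0 queue=[T2,T5] holders={T3}
Step 14: wait(T1) -> count=0 queue=[T2,T5,T1] holders={T3}
Step 15: wait(T4) -> count=0 queue=[T2,T5,T1,T4] holders={T3}
Step 16: wait(T7) -> count=0 queue=[T2,T5,T1,T4,T7] holders={T3}
Step 17: signal(T3) -> count=0 queue=[T5,T1,T4,T7] holders={T2}
Step 18: wait(T6) -> count=0 queue=[T5,T1,T4,T7,T6] holders={T2}
Step 19: wait(T3) -> count=0 queue=[T5,T1,T4,T7,T6,T3] holders={T2}
Step 20: signal(T2) -> count=0 queue=[T1,T4,T7,T6,T3] holders={T5}
Final holders: T5

Answer: T5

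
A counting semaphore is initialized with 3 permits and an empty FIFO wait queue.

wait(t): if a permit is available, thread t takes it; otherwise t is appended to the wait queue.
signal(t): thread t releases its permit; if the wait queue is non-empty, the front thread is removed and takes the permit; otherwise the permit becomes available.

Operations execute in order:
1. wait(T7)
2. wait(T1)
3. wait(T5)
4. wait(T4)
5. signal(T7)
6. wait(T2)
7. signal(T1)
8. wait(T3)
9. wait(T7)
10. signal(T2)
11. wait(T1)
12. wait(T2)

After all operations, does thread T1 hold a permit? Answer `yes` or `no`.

Step 1: wait(T7) -> count=2 queue=[] holders={T7}
Step 2: wait(T1) -> count=1 queue=[] holders={T1,T7}
Step 3: wait(T5) -> count=0 queue=[] holders={T1,T5,T7}
Step 4: wait(T4) -> count=0 queue=[T4] holders={T1,T5,T7}
Step 5: signal(T7) -> count=0 queue=[] holders={T1,T4,T5}
Step 6: wait(T2) -> count=0 queue=[T2] holders={T1,T4,T5}
Step 7: signal(T1) -> count=0 queue=[] holders={T2,T4,T5}
Step 8: wait(T3) -> count=0 queue=[T3] holders={T2,T4,T5}
Step 9: wait(T7) -> count=0 queue=[T3,T7] holders={T2,T4,T5}
Step 10: signal(T2) -> count=0 queue=[T7] holders={T3,T4,T5}
Step 11: wait(T1) -> count=0 queue=[T7,T1] holders={T3,T4,T5}
Step 12: wait(T2) -> count=0 queue=[T7,T1,T2] holders={T3,T4,T5}
Final holders: {T3,T4,T5} -> T1 not in holders

Answer: no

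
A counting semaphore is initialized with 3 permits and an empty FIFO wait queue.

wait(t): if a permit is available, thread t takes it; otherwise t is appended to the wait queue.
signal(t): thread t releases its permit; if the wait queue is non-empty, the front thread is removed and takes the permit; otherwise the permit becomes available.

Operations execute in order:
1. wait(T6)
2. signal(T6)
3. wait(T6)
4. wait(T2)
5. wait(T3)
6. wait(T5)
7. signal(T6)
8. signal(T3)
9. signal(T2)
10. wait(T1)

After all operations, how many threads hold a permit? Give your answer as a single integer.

Step 1: wait(T6) -> count=2 queue=[] holders={T6}
Step 2: signal(T6) -> count=3 queue=[] holders={none}
Step 3: wait(T6) -> count=2 queue=[] holders={T6}
Step 4: wait(T2) -> count=1 queue=[] holders={T2,T6}
Step 5: wait(T3) -> count=0 queue=[] holders={T2,T3,T6}
Step 6: wait(T5) -> count=0 queue=[T5] holders={T2,T3,T6}
Step 7: signal(T6) -> count=0 queue=[] holders={T2,T3,T5}
Step 8: signal(T3) -> count=1 queue=[] holders={T2,T5}
Step 9: signal(T2) -> count=2 queue=[] holders={T5}
Step 10: wait(T1) -> count=1 queue=[] holders={T1,T5}
Final holders: {T1,T5} -> 2 thread(s)

Answer: 2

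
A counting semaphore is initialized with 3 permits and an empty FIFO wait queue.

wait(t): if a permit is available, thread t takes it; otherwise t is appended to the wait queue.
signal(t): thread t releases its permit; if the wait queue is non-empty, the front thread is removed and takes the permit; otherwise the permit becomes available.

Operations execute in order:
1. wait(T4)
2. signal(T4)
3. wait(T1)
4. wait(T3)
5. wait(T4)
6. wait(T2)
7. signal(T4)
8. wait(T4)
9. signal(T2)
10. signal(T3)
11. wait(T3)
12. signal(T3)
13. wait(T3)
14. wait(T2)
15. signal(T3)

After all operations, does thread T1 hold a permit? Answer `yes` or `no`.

Step 1: wait(T4) -> count=2 queue=[] holders={T4}
Step 2: signal(T4) -> count=3 queue=[] holders={none}
Step 3: wait(T1) -> count=2 queue=[] holders={T1}
Step 4: wait(T3) -> count=1 queue=[] holders={T1,T3}
Step 5: wait(T4) -> count=0 queue=[] holders={T1,T3,T4}
Step 6: wait(T2) -> count=0 queue=[T2] holders={T1,T3,T4}
Step 7: signal(T4) -> count=0 queue=[] holders={T1,T2,T3}
Step 8: wait(T4) -> count=0 queue=[T4] holders={T1,T2,T3}
Step 9: signal(T2) -> count=0 queue=[] holders={T1,T3,T4}
Step 10: signal(T3) -> count=1 queue=[] holders={T1,T4}
Step 11: wait(T3) -> count=0 queue=[] holders={T1,T3,T4}
Step 12: signal(T3) -> count=1 queue=[] holders={T1,T4}
Step 13: wait(T3) -> count=0 queue=[] holders={T1,T3,T4}
Step 14: wait(T2) -> count=0 queue=[T2] holders={T1,T3,T4}
Step 15: signal(T3) -> count=0 queue=[] holders={T1,T2,T4}
Final holders: {T1,T2,T4} -> T1 in holders

Answer: yes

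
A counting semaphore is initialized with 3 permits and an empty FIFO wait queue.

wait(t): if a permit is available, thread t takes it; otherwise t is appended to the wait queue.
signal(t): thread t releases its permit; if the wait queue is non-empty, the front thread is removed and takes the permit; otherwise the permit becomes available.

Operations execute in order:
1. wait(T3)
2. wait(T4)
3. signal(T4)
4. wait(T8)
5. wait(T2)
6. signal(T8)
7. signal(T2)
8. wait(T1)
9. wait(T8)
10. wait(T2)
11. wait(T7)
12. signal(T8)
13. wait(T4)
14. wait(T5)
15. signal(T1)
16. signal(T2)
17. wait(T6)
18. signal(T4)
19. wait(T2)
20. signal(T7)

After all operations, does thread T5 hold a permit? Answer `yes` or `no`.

Step 1: wait(T3) -> count=2 queue=[] holders={T3}
Step 2: wait(T4) -> count=1 queue=[] holders={T3,T4}
Step 3: signal(T4) -> count=2 queue=[] holders={T3}
Step 4: wait(T8) -> count=1 queue=[] holders={T3,T8}
Step 5: wait(T2) -> count=0 queue=[] holders={T2,T3,T8}
Step 6: signal(T8) -> count=1 queue=[] holders={T2,T3}
Step 7: signal(T2) -> count=2 queue=[] holders={T3}
Step 8: wait(T1) -> count=1 queue=[] holders={T1,T3}
Step 9: wait(T8) -> count=0 queue=[] holders={T1,T3,T8}
Step 10: wait(T2) -> count=0 queue=[T2] holders={T1,T3,T8}
Step 11: wait(T7) -> count=0 queue=[T2,T7] holders={T1,T3,T8}
Step 12: signal(T8) -> count=0 queue=[T7] holders={T1,T2,T3}
Step 13: wait(T4) -> count=0 queue=[T7,T4] holders={T1,T2,T3}
Step 14: wait(T5) -> count=0 queue=[T7,T4,T5] holders={T1,T2,T3}
Step 15: signal(T1) -> count=0 queue=[T4,T5] holders={T2,T3,T7}
Step 16: signal(T2) -> count=0 queue=[T5] holders={T3,T4,T7}
Step 17: wait(T6) -> count=0 queue=[T5,T6] holders={T3,T4,T7}
Step 18: signal(T4) -> count=0 queue=[T6] holders={T3,T5,T7}
Step 19: wait(T2) -> count=0 queue=[T6,T2] holders={T3,T5,T7}
Step 20: signal(T7) -> count=0 queue=[T2] holders={T3,T5,T6}
Final holders: {T3,T5,T6} -> T5 in holders

Answer: yes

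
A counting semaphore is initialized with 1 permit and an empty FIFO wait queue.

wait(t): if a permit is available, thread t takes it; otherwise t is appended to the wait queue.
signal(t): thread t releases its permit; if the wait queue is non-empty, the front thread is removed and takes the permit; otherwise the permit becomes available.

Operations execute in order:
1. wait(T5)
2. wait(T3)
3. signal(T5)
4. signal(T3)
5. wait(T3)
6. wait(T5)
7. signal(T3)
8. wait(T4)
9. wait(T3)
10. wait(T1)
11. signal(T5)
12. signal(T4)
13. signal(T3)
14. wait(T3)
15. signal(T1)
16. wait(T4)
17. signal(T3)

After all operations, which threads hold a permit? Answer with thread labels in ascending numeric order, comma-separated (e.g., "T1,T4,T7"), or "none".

Answer: T4

Derivation:
Step 1: wait(T5) -> count=0 queue=[] holders={T5}
Step 2: wait(T3) -> count=0 queue=[T3] holders={T5}
Step 3: signal(T5) -> count=0 queue=[] holders={T3}
Step 4: signal(T3) -> count=1 queue=[] holders={none}
Step 5: wait(T3) -> count=0 queue=[] holders={T3}
Step 6: wait(T5) -> count=0 queue=[T5] holders={T3}
Step 7: signal(T3) -> count=0 queue=[] holders={T5}
Step 8: wait(T4) -> count=0 queue=[T4] holders={T5}
Step 9: wait(T3) -> count=0 queue=[T4,T3] holders={T5}
Step 10: wait(T1) -> count=0 queue=[T4,T3,T1] holders={T5}
Step 11: signal(T5) -> count=0 queue=[T3,T1] holders={T4}
Step 12: signal(T4) -> count=0 queue=[T1] holders={T3}
Step 13: signal(T3) -> count=0 queue=[] holders={T1}
Step 14: wait(T3) -> count=0 queue=[T3] holders={T1}
Step 15: signal(T1) -> count=0 queue=[] holders={T3}
Step 16: wait(T4) -> count=0 queue=[T4] holders={T3}
Step 17: signal(T3) -> count=0 queue=[] holders={T4}
Final holders: T4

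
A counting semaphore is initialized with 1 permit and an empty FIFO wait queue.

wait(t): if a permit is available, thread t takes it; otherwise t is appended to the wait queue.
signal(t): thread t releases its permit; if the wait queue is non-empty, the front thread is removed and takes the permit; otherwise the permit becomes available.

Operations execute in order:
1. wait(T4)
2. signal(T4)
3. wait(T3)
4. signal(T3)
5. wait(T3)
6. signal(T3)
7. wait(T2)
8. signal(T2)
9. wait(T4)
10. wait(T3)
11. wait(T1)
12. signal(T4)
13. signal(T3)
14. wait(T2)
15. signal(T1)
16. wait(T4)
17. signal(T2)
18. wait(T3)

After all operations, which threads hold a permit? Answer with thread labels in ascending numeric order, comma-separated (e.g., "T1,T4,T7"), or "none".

Step 1: wait(T4) -> count=0 queue=[] holders={T4}
Step 2: signal(T4) -> count=1 queue=[] holders={none}
Step 3: wait(T3) -> count=0 queue=[] holders={T3}
Step 4: signal(T3) -> count=1 queue=[] holders={none}
Step 5: wait(T3) -> count=0 queue=[] holders={T3}
Step 6: signal(T3) -> count=1 queue=[] holders={none}
Step 7: wait(T2) -> count=0 queue=[] holders={T2}
Step 8: signal(T2) -> count=1 queue=[] holders={none}
Step 9: wait(T4) -> count=0 queue=[] holders={T4}
Step 10: wait(T3) -> count=0 queue=[T3] holders={T4}
Step 11: wait(T1) -> count=0 queue=[T3,T1] holders={T4}
Step 12: signal(T4) -> count=0 queue=[T1] holders={T3}
Step 13: signal(T3) -> count=0 queue=[] holders={T1}
Step 14: wait(T2) -> count=0 queue=[T2] holders={T1}
Step 15: signal(T1) -> count=0 queue=[] holders={T2}
Step 16: wait(T4) -> count=0 queue=[T4] holders={T2}
Step 17: signal(T2) -> count=0 queue=[] holders={T4}
Step 18: wait(T3) -> count=0 queue=[T3] holders={T4}
Final holders: T4

Answer: T4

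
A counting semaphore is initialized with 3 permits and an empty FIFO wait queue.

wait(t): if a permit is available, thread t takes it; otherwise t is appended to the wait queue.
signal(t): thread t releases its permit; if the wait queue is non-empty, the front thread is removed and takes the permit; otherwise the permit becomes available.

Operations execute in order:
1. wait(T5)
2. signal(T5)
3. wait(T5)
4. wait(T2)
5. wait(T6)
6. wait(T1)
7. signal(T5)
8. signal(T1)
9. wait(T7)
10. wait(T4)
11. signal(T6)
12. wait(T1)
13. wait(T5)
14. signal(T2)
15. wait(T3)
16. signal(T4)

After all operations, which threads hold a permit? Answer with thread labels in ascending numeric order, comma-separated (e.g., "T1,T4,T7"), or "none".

Answer: T1,T5,T7

Derivation:
Step 1: wait(T5) -> count=2 queue=[] holders={T5}
Step 2: signal(T5) -> count=3 queue=[] holders={none}
Step 3: wait(T5) -> count=2 queue=[] holders={T5}
Step 4: wait(T2) -> count=1 queue=[] holders={T2,T5}
Step 5: wait(T6) -> count=0 queue=[] holders={T2,T5,T6}
Step 6: wait(T1) -> count=0 queue=[T1] holders={T2,T5,T6}
Step 7: signal(T5) -> count=0 queue=[] holders={T1,T2,T6}
Step 8: signal(T1) -> count=1 queue=[] holders={T2,T6}
Step 9: wait(T7) -> count=0 queue=[] holders={T2,T6,T7}
Step 10: wait(T4) -> count=0 queue=[T4] holders={T2,T6,T7}
Step 11: signal(T6) -> count=0 queue=[] holders={T2,T4,T7}
Step 12: wait(T1) -> count=0 queue=[T1] holders={T2,T4,T7}
Step 13: wait(T5) -> count=0 queue=[T1,T5] holders={T2,T4,T7}
Step 14: signal(T2) -> count=0 queue=[T5] holders={T1,T4,T7}
Step 15: wait(T3) -> count=0 queue=[T5,T3] holders={T1,T4,T7}
Step 16: signal(T4) -> count=0 queue=[T3] holders={T1,T5,T7}
Final holders: T1,T5,T7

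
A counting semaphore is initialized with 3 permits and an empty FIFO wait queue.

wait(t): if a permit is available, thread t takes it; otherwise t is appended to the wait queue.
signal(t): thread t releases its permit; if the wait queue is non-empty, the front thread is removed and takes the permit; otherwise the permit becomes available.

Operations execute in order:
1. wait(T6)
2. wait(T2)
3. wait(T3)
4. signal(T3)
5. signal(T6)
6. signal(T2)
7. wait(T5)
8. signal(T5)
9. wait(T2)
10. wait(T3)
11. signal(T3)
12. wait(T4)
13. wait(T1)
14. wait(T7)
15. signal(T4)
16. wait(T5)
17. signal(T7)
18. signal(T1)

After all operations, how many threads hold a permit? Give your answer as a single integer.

Answer: 2

Derivation:
Step 1: wait(T6) -> count=2 queue=[] holders={T6}
Step 2: wait(T2) -> count=1 queue=[] holders={T2,T6}
Step 3: wait(T3) -> count=0 queue=[] holders={T2,T3,T6}
Step 4: signal(T3) -> count=1 queue=[] holders={T2,T6}
Step 5: signal(T6) -> count=2 queue=[] holders={T2}
Step 6: signal(T2) -> count=3 queue=[] holders={none}
Step 7: wait(T5) -> count=2 queue=[] holders={T5}
Step 8: signal(T5) -> count=3 queue=[] holders={none}
Step 9: wait(T2) -> count=2 queue=[] holders={T2}
Step 10: wait(T3) -> count=1 queue=[] holders={T2,T3}
Step 11: signal(T3) -> count=2 queue=[] holders={T2}
Step 12: wait(T4) -> count=1 queue=[] holders={T2,T4}
Step 13: wait(T1) -> count=0 queue=[] holders={T1,T2,T4}
Step 14: wait(T7) -> count=0 queue=[T7] holders={T1,T2,T4}
Step 15: signal(T4) -> count=0 queue=[] holders={T1,T2,T7}
Step 16: wait(T5) -> count=0 queue=[T5] holders={T1,T2,T7}
Step 17: signal(T7) -> count=0 queue=[] holders={T1,T2,T5}
Step 18: signal(T1) -> count=1 queue=[] holders={T2,T5}
Final holders: {T2,T5} -> 2 thread(s)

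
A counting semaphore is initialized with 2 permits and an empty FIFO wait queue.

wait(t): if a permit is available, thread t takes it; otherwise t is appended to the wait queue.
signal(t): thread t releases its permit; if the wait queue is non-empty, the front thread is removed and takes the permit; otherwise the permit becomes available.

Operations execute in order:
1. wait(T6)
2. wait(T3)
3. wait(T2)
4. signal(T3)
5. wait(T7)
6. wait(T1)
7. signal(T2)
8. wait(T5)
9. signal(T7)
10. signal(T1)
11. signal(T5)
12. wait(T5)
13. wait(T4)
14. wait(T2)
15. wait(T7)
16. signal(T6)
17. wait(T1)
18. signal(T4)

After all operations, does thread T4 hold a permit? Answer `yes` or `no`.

Step 1: wait(T6) -> count=1 queue=[] holders={T6}
Step 2: wait(T3) -> count=0 queue=[] holders={T3,T6}
Step 3: wait(T2) -> count=0 queue=[T2] holders={T3,T6}
Step 4: signal(T3) -> count=0 queue=[] holders={T2,T6}
Step 5: wait(T7) -> count=0 queue=[T7] holders={T2,T6}
Step 6: wait(T1) -> count=0 queue=[T7,T1] holders={T2,T6}
Step 7: signal(T2) -> count=0 queue=[T1] holders={T6,T7}
Step 8: wait(T5) -> count=0 queue=[T1,T5] holders={T6,T7}
Step 9: signal(T7) -> count=0 queue=[T5] holders={T1,T6}
Step 10: signal(T1) -> count=0 queue=[] holders={T5,T6}
Step 11: signal(T5) -> count=1 queue=[] holders={T6}
Step 12: wait(T5) -> count=0 queue=[] holders={T5,T6}
Step 13: wait(T4) -> count=0 queue=[T4] holders={T5,T6}
Step 14: wait(T2) -> count=0 queue=[T4,T2] holders={T5,T6}
Step 15: wait(T7) -> count=0 queue=[T4,T2,T7] holders={T5,T6}
Step 16: signal(T6) -> count=0 queue=[T2,T7] holders={T4,T5}
Step 17: wait(T1) -> count=0 queue=[T2,T7,T1] holders={T4,T5}
Step 18: signal(T4) -> count=0 queue=[T7,T1] holders={T2,T5}
Final holders: {T2,T5} -> T4 not in holders

Answer: no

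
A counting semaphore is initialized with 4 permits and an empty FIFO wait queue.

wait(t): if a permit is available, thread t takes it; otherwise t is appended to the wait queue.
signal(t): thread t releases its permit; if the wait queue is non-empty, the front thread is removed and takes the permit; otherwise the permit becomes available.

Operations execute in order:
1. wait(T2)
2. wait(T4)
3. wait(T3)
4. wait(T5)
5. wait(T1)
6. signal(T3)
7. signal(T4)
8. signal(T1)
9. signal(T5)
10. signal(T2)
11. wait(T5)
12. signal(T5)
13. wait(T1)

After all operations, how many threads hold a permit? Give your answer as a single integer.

Step 1: wait(T2) -> count=3 queue=[] holders={T2}
Step 2: wait(T4) -> count=2 queue=[] holders={T2,T4}
Step 3: wait(T3) -> count=1 queue=[] holders={T2,T3,T4}
Step 4: wait(T5) -> count=0 queue=[] holders={T2,T3,T4,T5}
Step 5: wait(T1) -> count=0 queue=[T1] holders={T2,T3,T4,T5}
Step 6: signal(T3) -> count=0 queue=[] holders={T1,T2,T4,T5}
Step 7: signal(T4) -> count=1 queue=[] holders={T1,T2,T5}
Step 8: signal(T1) -> count=2 queue=[] holders={T2,T5}
Step 9: signal(T5) -> count=3 queue=[] holders={T2}
Step 10: signal(T2) -> count=4 queue=[] holders={none}
Step 11: wait(T5) -> count=3 queue=[] holders={T5}
Step 12: signal(T5) -> count=4 queue=[] holders={none}
Step 13: wait(T1) -> count=3 queue=[] holders={T1}
Final holders: {T1} -> 1 thread(s)

Answer: 1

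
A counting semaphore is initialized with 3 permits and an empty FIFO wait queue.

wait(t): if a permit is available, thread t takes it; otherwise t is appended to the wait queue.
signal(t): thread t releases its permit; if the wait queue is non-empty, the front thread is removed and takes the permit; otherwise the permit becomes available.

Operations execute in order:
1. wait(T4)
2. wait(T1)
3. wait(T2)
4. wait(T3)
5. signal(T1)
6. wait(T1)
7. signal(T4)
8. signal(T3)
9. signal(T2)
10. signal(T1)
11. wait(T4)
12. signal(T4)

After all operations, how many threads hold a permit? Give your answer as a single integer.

Step 1: wait(T4) -> count=2 queue=[] holders={T4}
Step 2: wait(T1) -> count=1 queue=[] holders={T1,T4}
Step 3: wait(T2) -> count=0 queue=[] holders={T1,T2,T4}
Step 4: wait(T3) -> count=0 queue=[T3] holders={T1,T2,T4}
Step 5: signal(T1) -> count=0 queue=[] holders={T2,T3,T4}
Step 6: wait(T1) -> count=0 queue=[T1] holders={T2,T3,T4}
Step 7: signal(T4) -> count=0 queue=[] holders={T1,T2,T3}
Step 8: signal(T3) -> count=1 queue=[] holders={T1,T2}
Step 9: signal(T2) -> count=2 queue=[] holders={T1}
Step 10: signal(T1) -> count=3 queue=[] holders={none}
Step 11: wait(T4) -> count=2 queue=[] holders={T4}
Step 12: signal(T4) -> count=3 queue=[] holders={none}
Final holders: {none} -> 0 thread(s)

Answer: 0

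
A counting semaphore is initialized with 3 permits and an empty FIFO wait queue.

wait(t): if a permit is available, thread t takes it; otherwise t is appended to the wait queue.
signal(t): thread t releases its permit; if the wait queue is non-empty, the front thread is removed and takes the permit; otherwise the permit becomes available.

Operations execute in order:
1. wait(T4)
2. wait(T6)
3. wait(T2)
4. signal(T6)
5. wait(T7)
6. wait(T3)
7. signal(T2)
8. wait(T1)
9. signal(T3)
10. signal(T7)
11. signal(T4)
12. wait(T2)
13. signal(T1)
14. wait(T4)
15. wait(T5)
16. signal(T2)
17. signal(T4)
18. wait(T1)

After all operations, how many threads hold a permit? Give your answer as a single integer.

Step 1: wait(T4) -> count=2 queue=[] holders={T4}
Step 2: wait(T6) -> count=1 queue=[] holders={T4,T6}
Step 3: wait(T2) -> count=0 queue=[] holders={T2,T4,T6}
Step 4: signal(T6) -> count=1 queue=[] holders={T2,T4}
Step 5: wait(T7) -> count=0 queue=[] holders={T2,T4,T7}
Step 6: wait(T3) -> count=0 queue=[T3] holders={T2,T4,T7}
Step 7: signal(T2) -> count=0 queue=[] holders={T3,T4,T7}
Step 8: wait(T1) -> count=0 queue=[T1] holders={T3,T4,T7}
Step 9: signal(T3) -> count=0 queue=[] holders={T1,T4,T7}
Step 10: signal(T7) -> count=1 queue=[] holders={T1,T4}
Step 11: signal(T4) -> count=2 queue=[] holders={T1}
Step 12: wait(T2) -> count=1 queue=[] holders={T1,T2}
Step 13: signal(T1) -> count=2 queue=[] holders={T2}
Step 14: wait(T4) -> count=1 queue=[] holders={T2,T4}
Step 15: wait(T5) -> count=0 queue=[] holders={T2,T4,T5}
Step 16: signal(T2) -> count=1 queue=[] holders={T4,T5}
Step 17: signal(T4) -> count=2 queue=[] holders={T5}
Step 18: wait(T1) -> count=1 queue=[] holders={T1,T5}
Final holders: {T1,T5} -> 2 thread(s)

Answer: 2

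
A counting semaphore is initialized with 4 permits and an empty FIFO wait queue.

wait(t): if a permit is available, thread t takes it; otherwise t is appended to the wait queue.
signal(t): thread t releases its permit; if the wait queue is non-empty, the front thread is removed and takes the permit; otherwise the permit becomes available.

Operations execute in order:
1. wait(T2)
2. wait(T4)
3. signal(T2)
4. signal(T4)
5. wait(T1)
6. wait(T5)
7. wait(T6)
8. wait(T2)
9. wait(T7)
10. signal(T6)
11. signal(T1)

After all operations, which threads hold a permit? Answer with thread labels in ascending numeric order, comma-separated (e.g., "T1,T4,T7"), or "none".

Answer: T2,T5,T7

Derivation:
Step 1: wait(T2) -> count=3 queue=[] holders={T2}
Step 2: wait(T4) -> count=2 queue=[] holders={T2,T4}
Step 3: signal(T2) -> count=3 queue=[] holders={T4}
Step 4: signal(T4) -> count=4 queue=[] holders={none}
Step 5: wait(T1) -> count=3 queue=[] holders={T1}
Step 6: wait(T5) -> count=2 queue=[] holders={T1,T5}
Step 7: wait(T6) -> count=1 queue=[] holders={T1,T5,T6}
Step 8: wait(T2) -> count=0 queue=[] holders={T1,T2,T5,T6}
Step 9: wait(T7) -> count=0 queue=[T7] holders={T1,T2,T5,T6}
Step 10: signal(T6) -> count=0 queue=[] holders={T1,T2,T5,T7}
Step 11: signal(T1) -> count=1 queue=[] holders={T2,T5,T7}
Final holders: T2,T5,T7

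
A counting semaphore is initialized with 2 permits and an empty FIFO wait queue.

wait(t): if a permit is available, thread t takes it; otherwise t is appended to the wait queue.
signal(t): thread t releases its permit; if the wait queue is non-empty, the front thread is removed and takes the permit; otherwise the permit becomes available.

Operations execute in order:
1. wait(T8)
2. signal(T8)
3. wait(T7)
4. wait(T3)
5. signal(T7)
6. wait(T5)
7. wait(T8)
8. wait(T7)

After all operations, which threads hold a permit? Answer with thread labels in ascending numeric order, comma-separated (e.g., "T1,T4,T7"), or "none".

Answer: T3,T5

Derivation:
Step 1: wait(T8) -> count=1 queue=[] holders={T8}
Step 2: signal(T8) -> count=2 queue=[] holders={none}
Step 3: wait(T7) -> count=1 queue=[] holders={T7}
Step 4: wait(T3) -> count=0 queue=[] holders={T3,T7}
Step 5: signal(T7) -> count=1 queue=[] holders={T3}
Step 6: wait(T5) -> count=0 queue=[] holders={T3,T5}
Step 7: wait(T8) -> count=0 queue=[T8] holders={T3,T5}
Step 8: wait(T7) -> count=0 queue=[T8,T7] holders={T3,T5}
Final holders: T3,T5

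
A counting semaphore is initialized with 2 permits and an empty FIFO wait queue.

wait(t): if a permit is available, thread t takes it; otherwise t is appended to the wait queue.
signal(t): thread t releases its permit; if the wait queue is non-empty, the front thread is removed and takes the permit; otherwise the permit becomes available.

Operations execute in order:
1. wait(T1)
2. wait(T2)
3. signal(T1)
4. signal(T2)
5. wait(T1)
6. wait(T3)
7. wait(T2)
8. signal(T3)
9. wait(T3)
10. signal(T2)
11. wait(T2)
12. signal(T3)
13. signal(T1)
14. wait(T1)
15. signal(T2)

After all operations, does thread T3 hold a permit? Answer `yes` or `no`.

Step 1: wait(T1) -> count=1 queue=[] holders={T1}
Step 2: wait(T2) -> count=0 queue=[] holders={T1,T2}
Step 3: signal(T1) -> count=1 queue=[] holders={T2}
Step 4: signal(T2) -> count=2 queue=[] holders={none}
Step 5: wait(T1) -> count=1 queue=[] holders={T1}
Step 6: wait(T3) -> count=0 queue=[] holders={T1,T3}
Step 7: wait(T2) -> count=0 queue=[T2] holders={T1,T3}
Step 8: signal(T3) -> count=0 queue=[] holders={T1,T2}
Step 9: wait(T3) -> count=0 queue=[T3] holders={T1,T2}
Step 10: signal(T2) -> count=0 queue=[] holders={T1,T3}
Step 11: wait(T2) -> count=0 queue=[T2] holders={T1,T3}
Step 12: signal(T3) -> count=0 queue=[] holders={T1,T2}
Step 13: signal(T1) -> count=1 queue=[] holders={T2}
Step 14: wait(T1) -> count=0 queue=[] holders={T1,T2}
Step 15: signal(T2) -> count=1 queue=[] holders={T1}
Final holders: {T1} -> T3 not in holders

Answer: no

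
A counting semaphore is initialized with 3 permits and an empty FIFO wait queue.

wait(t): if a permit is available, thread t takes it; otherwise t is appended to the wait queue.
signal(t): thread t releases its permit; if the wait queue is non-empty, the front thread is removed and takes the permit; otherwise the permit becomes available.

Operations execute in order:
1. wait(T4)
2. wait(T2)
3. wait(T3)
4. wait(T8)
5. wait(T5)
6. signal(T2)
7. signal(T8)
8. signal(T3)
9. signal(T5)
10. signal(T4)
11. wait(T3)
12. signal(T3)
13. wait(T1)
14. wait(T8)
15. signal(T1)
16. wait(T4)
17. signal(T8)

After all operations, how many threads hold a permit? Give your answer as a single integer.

Step 1: wait(T4) -> count=2 queue=[] holders={T4}
Step 2: wait(T2) -> count=1 queue=[] holders={T2,T4}
Step 3: wait(T3) -> count=0 queue=[] holders={T2,T3,T4}
Step 4: wait(T8) -> count=0 queue=[T8] holders={T2,T3,T4}
Step 5: wait(T5) -> count=0 queue=[T8,T5] holders={T2,T3,T4}
Step 6: signal(T2) -> count=0 queue=[T5] holders={T3,T4,T8}
Step 7: signal(T8) -> count=0 queue=[] holders={T3,T4,T5}
Step 8: signal(T3) -> count=1 queue=[] holders={T4,T5}
Step 9: signal(T5) -> count=2 queue=[] holders={T4}
Step 10: signal(T4) -> count=3 queue=[] holders={none}
Step 11: wait(T3) -> count=2 queue=[] holders={T3}
Step 12: signal(T3) -> count=3 queue=[] holders={none}
Step 13: wait(T1) -> count=2 queue=[] holders={T1}
Step 14: wait(T8) -> count=1 queue=[] holders={T1,T8}
Step 15: signal(T1) -> count=2 queue=[] holders={T8}
Step 16: wait(T4) -> count=1 queue=[] holders={T4,T8}
Step 17: signal(T8) -> count=2 queue=[] holders={T4}
Final holders: {T4} -> 1 thread(s)

Answer: 1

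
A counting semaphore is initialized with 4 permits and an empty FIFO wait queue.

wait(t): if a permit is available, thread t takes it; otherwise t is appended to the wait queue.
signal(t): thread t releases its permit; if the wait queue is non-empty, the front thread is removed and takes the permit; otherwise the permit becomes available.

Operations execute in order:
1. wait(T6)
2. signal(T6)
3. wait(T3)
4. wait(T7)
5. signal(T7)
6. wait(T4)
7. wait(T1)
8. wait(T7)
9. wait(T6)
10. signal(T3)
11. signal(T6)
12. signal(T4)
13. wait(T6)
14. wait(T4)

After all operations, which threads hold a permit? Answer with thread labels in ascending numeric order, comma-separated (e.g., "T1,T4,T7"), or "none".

Answer: T1,T4,T6,T7

Derivation:
Step 1: wait(T6) -> count=3 queue=[] holders={T6}
Step 2: signal(T6) -> count=4 queue=[] holders={none}
Step 3: wait(T3) -> count=3 queue=[] holders={T3}
Step 4: wait(T7) -> count=2 queue=[] holders={T3,T7}
Step 5: signal(T7) -> count=3 queue=[] holders={T3}
Step 6: wait(T4) -> count=2 queue=[] holders={T3,T4}
Step 7: wait(T1) -> count=1 queue=[] holders={T1,T3,T4}
Step 8: wait(T7) -> count=0 queue=[] holders={T1,T3,T4,T7}
Step 9: wait(T6) -> count=0 queue=[T6] holders={T1,T3,T4,T7}
Step 10: signal(T3) -> count=0 queue=[] holders={T1,T4,T6,T7}
Step 11: signal(T6) -> count=1 queue=[] holders={T1,T4,T7}
Step 12: signal(T4) -> count=2 queue=[] holders={T1,T7}
Step 13: wait(T6) -> count=1 queue=[] holders={T1,T6,T7}
Step 14: wait(T4) -> count=0 queue=[] holders={T1,T4,T6,T7}
Final holders: T1,T4,T6,T7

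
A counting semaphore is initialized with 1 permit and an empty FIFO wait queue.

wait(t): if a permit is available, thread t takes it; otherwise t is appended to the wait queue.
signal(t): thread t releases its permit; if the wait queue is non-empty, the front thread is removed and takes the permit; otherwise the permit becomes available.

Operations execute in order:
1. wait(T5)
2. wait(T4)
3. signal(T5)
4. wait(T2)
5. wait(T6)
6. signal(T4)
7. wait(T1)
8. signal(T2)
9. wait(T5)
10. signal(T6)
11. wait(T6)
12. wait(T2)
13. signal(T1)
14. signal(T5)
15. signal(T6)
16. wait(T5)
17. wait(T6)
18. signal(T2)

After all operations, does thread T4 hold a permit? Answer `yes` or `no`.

Step 1: wait(T5) -> count=0 queue=[] holders={T5}
Step 2: wait(T4) -> count=0 queue=[T4] holders={T5}
Step 3: signal(T5) -> count=0 queue=[] holders={T4}
Step 4: wait(T2) -> count=0 queue=[T2] holders={T4}
Step 5: wait(T6) -> count=0 queue=[T2,T6] holders={T4}
Step 6: signal(T4) -> count=0 queue=[T6] holders={T2}
Step 7: wait(T1) -> count=0 queue=[T6,T1] holders={T2}
Step 8: signal(T2) -> count=0 queue=[T1] holders={T6}
Step 9: wait(T5) -> count=0 queue=[T1,T5] holders={T6}
Step 10: signal(T6) -> count=0 queue=[T5] holders={T1}
Step 11: wait(T6) -> count=0 queue=[T5,T6] holders={T1}
Step 12: wait(T2) -> count=0 queue=[T5,T6,T2] holders={T1}
Step 13: signal(T1) -> count=0 queue=[T6,T2] holders={T5}
Step 14: signal(T5) -> count=0 queue=[T2] holders={T6}
Step 15: signal(T6) -> count=0 queue=[] holders={T2}
Step 16: wait(T5) -> count=0 queue=[T5] holders={T2}
Step 17: wait(T6) -> count=0 queue=[T5,T6] holders={T2}
Step 18: signal(T2) -> count=0 queue=[T6] holders={T5}
Final holders: {T5} -> T4 not in holders

Answer: no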